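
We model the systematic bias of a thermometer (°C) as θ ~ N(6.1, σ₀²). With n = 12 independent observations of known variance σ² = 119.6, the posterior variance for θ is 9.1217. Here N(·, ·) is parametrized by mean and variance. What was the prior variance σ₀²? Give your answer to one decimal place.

σ₀² = 107.6

Posterior precision equals prior precision plus data precision: 1/σ_n² = 1/σ₀² + n/σ².
So 1/σ₀² = 1/9.1217 − 12/119.6 = 0.109629 − 0.100334 = 0.009295.
Hence σ₀² = 1/0.009295 ≈ 107.6.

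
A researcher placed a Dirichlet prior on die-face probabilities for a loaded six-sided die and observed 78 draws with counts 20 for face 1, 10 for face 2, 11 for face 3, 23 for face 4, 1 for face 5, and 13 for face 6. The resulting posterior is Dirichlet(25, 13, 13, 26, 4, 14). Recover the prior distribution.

For a Dirichlet(α) prior with multinomial counts c, the posterior is Dirichlet(α + c) componentwise.
Subtract each count from the matching posterior parameter: 25−20=5, 13−10=3, 13−11=2, 26−23=3, 4−1=3, 14−13=1.

Dirichlet(5, 3, 2, 3, 3, 1)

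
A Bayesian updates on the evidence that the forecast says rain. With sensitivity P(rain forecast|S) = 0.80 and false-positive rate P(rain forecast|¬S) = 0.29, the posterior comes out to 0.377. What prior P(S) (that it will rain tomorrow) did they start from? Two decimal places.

P(S) = 0.18

Bayes' rule in odds form gives O(S|E) = O(S)·[P(E|S)/P(E|¬S)], hence O(S) = O(S|E)/LR.
Posterior odds = 0.377/(1−0.377) = 0.6051. LR = 0.80/0.29 = 2.7586.
Prior odds = 0.6051/2.7586 = 0.2194, so P(S) = 0.2194/(1+0.2194) ≈ 0.18.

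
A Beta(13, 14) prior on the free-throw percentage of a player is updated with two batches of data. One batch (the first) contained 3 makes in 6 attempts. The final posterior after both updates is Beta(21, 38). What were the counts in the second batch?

5 makes and 21 misses

Because Beta–binomial updating is additive in the counts, the combined data contributed (α_post−α_prior, β_post−β_prior) successes and failures.
Total across both batches: 21−13=8 makes, 38−14=24 misses.
Subtract the first batch: 8−3=5 makes and 24−3=21 misses.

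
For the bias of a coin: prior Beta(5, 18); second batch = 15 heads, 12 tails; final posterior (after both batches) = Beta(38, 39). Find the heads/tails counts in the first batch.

Because Beta–binomial updating is additive in the counts, the combined data contributed (α_post−α_prior, β_post−β_prior) successes and failures.
Total across both batches: 38−5=33 heads, 39−18=21 tails.
Subtract the second batch: 33−15=18 heads and 21−12=9 tails.

18 heads and 9 tails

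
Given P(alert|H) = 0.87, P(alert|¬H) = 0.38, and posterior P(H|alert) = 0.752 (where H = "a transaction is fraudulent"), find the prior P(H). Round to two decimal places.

Bayes' rule in odds form gives O(H|E) = O(H)·[P(E|H)/P(E|¬H)], hence O(H) = O(H|E)/LR.
Posterior odds = 0.752/(1−0.752) = 3.0323. LR = 0.87/0.38 = 2.2895.
Prior odds = 3.0323/2.2895 = 1.3244, so P(H) = 1.3244/(1+1.3244) ≈ 0.57.

P(H) = 0.57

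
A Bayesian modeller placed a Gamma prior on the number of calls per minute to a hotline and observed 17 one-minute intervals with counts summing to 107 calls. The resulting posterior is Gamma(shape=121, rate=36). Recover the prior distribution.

Gamma(shape=14, rate=19)

A Gamma(α, β) prior (rate parametrization) on a Poisson rate with n observations summing to S gives posterior Gamma(α+S, β+n).
So α = 121 − 107 = 14 and β = 36 − 17 = 19.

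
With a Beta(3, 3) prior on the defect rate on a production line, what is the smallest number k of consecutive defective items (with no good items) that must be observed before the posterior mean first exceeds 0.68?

k = 4

After k defective items and 0 good items the posterior is Beta(3+k, 3), with mean (3+k)/(3+3+k).
Set (3+k)/(6+k) > 0.68 and solve: k > (0.68·6 − 3)/(1 − 0.68) = 3.375.
The smallest integer exceeding 3.375 is 4.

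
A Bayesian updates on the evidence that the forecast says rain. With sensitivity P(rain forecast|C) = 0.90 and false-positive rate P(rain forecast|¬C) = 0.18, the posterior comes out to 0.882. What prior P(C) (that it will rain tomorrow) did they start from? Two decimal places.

Bayes' rule in odds form gives O(C|E) = O(C)·[P(E|C)/P(E|¬C)], hence O(C) = O(C|E)/LR.
Posterior odds = 0.882/(1−0.882) = 7.4746. LR = 0.90/0.18 = 5.0000.
Prior odds = 7.4746/5.0000 = 1.4949, so P(C) = 1.4949/(1+1.4949) ≈ 0.60.

P(C) = 0.60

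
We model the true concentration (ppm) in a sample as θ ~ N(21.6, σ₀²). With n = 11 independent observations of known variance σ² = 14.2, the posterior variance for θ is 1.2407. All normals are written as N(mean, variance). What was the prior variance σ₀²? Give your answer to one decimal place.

σ₀² = 31.9

Posterior precision equals prior precision plus data precision: 1/σ_n² = 1/σ₀² + n/σ².
So 1/σ₀² = 1/1.2407 − 11/14.2 = 0.805997 − 0.774648 = 0.031349.
Hence σ₀² = 1/0.031349 ≈ 31.9.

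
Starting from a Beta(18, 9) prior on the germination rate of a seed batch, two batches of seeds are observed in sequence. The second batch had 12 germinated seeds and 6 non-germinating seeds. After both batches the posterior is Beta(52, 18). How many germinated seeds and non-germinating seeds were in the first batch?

22 germinated seeds and 3 non-germinating seeds

Sequential conjugate updates are equivalent to a single update on the pooled data, so total successes = posterior α − prior α and total failures = posterior β − prior β.
Total across both batches: 52−18=34 germinated seeds, 18−9=9 non-germinating seeds.
Subtract the second batch: 34−12=22 germinated seeds and 9−6=3 non-germinating seeds.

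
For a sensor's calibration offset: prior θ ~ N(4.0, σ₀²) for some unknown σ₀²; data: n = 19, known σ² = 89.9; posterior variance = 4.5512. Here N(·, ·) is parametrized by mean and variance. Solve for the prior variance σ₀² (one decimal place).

σ₀² = 119.4

For the Normal–Normal model with known σ², precisions add: τ_n = τ₀ + n/σ².
So 1/σ₀² = 1/4.5512 − 19/89.9 = 0.219722 − 0.211346 = 0.008376.
Hence σ₀² = 1/0.008376 ≈ 119.4.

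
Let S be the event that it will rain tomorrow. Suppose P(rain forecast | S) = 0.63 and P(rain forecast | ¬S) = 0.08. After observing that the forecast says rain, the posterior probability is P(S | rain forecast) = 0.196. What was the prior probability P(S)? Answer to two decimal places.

In odds form, posterior odds = prior odds × likelihood ratio, so prior odds = posterior odds ÷ LR.
Posterior odds = 0.196/(1−0.196) = 0.2438. LR = 0.63/0.08 = 7.8750.
Prior odds = 0.2438/7.8750 = 0.0310, so P(S) = 0.0310/(1+0.0310) ≈ 0.03.

P(S) = 0.03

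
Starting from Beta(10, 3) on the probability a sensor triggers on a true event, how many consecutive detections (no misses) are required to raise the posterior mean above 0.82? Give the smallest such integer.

k = 4

After k detections and 0 misses the posterior is Beta(10+k, 3), with mean (10+k)/(10+3+k).
Set (10+k)/(13+k) > 0.82 and solve: k > (0.82·13 − 10)/(1 − 0.82) = 3.667.
The smallest integer exceeding 3.667 is 4, and checking k=4: (14)/(17) = 0.8235 > 0.82.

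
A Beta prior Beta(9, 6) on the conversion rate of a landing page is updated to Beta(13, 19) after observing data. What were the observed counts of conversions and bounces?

A Beta(α, β) prior with s successes and f failures in binomial data gives a Beta(α+s, β+f) posterior.
Match parameters: s=13−9=4, f=19−6=13.

4 conversions and 13 bounces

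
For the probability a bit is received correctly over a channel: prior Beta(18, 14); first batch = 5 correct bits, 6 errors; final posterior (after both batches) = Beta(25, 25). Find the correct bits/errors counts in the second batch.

2 correct bits and 5 errors

Sequential conjugate updates are equivalent to a single update on the pooled data, so total successes = posterior α − prior α and total failures = posterior β − prior β.
Total across both batches: 25−18=7 correct bits, 25−14=11 errors.
Subtract the first batch: 7−5=2 correct bits and 11−6=5 errors.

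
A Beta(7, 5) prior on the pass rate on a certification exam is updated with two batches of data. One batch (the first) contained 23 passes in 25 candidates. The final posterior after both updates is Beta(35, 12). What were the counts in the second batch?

Sequential conjugate updates are equivalent to a single update on the pooled data, so total successes = posterior α − prior α and total failures = posterior β − prior β.
Total across both batches: 35−7=28 passes, 12−5=7 failures.
Subtract the first batch: 28−23=5 passes and 7−2=5 failures.

5 passes and 5 failures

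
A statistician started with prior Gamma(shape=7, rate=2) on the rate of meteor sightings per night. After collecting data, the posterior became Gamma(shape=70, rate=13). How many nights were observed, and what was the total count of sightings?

n = 11 nights with total 63 sightings

A Gamma(α, β) prior (rate parametrization) on a Poisson rate with n observations summing to S gives posterior Gamma(α+S, β+n).
Matching: Σxᵢ = 70 − 7 = 63 and n = 13 − 2 = 11.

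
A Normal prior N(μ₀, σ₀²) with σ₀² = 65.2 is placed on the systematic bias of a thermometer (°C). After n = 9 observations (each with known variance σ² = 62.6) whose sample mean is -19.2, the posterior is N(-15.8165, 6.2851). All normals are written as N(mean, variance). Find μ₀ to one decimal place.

The posterior mean is a precision-weighted average: μ_n = (τ₀μ₀ + τ_data·x̄)/(τ₀+τ_data), with τ₀=1/σ₀² and τ_data=n/σ².
Here τ₀ = 1/65.2 = 0.015337 and τ_data = 9/62.6 = 0.143770, so τ_n = 0.159107.
Rearranging for μ₀: μ₀ = (μ_n·τ_n − τ_data·x̄)/τ₀ = (-15.8165·0.159107 − 0.143770·-19.2) / 0.015337 = 0.243868/0.015337 ≈ 15.9.

μ₀ = 15.9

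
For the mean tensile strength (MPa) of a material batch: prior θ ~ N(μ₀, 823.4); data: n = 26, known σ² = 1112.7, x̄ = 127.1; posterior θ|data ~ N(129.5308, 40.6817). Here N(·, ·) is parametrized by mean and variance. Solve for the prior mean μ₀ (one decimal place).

With known observation variance, the Normal–Normal posterior has precision τ_n = τ₀ + n/σ² and mean μ_n = (τ₀μ₀ + (n/σ²)x̄)/τ_n.
Here τ₀ = 1/823.4 = 0.001214 and τ_data = 26/1112.7 = 0.023367, so τ_n = 0.024581.
Rearranging for μ₀: μ₀ = (μ_n·τ_n − τ_data·x̄)/τ₀ = (129.5308·0.024581 − 0.023367·127.1) / 0.001214 = 0.214051/0.001214 ≈ 176.3.

μ₀ = 176.3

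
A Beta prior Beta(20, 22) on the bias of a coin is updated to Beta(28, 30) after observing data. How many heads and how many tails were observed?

Under Beta–binomial conjugacy the posterior parameters are (a+s, b+f).
So s = 28 − 20 = 8 and f = 30 − 22 = 8.

8 heads and 8 tails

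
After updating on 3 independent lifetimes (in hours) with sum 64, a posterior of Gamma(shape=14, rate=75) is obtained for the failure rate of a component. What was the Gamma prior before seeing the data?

Gamma–exponential conjugacy: posterior shape = α + n, posterior rate = β + Σtᵢ.
So α = 14 − 3 = 11 and β = 75 − 64 = 11.

Gamma(shape=11, rate=11)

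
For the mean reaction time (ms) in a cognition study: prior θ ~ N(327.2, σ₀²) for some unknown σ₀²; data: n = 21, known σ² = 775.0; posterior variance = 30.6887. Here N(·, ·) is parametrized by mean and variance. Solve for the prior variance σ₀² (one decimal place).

Posterior precision equals prior precision plus data precision: 1/σ_n² = 1/σ₀² + n/σ².
So 1/σ₀² = 1/30.6887 − 21/775.0 = 0.032585 − 0.027097 = 0.005488.
Hence σ₀² = 1/0.005488 ≈ 182.2.

σ₀² = 182.2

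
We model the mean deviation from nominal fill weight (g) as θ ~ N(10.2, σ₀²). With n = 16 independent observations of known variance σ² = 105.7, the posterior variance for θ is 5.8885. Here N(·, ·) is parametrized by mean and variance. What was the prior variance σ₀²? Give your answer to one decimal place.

σ₀² = 54.2

For the Normal–Normal model with known σ², precisions add: τ_n = τ₀ + n/σ².
So 1/σ₀² = 1/5.8885 − 16/105.7 = 0.169823 − 0.151372 = 0.018451.
Hence σ₀² = 1/0.018451 ≈ 54.2.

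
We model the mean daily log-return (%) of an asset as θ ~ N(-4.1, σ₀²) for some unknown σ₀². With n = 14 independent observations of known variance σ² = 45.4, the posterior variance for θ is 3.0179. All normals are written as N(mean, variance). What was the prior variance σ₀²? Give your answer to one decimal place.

σ₀² = 43.5

For the Normal–Normal model with known σ², precisions add: τ_n = τ₀ + n/σ².
So 1/σ₀² = 1/3.0179 − 14/45.4 = 0.331356 − 0.308370 = 0.022986.
Hence σ₀² = 1/0.022986 ≈ 43.5.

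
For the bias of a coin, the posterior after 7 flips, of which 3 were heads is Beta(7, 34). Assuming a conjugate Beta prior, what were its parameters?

Beta(4, 30)

A Beta(α, β) prior with s successes and f failures in binomial data gives a Beta(α+s, β+f) posterior.
So α = 7 − 3 = 4 and β = 34 − 4 = 30.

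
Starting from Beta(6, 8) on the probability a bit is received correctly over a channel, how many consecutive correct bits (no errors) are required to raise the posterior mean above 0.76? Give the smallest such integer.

After k correct bits and 0 errors the posterior is Beta(6+k, 8), with mean (6+k)/(6+8+k).
Set (6+k)/(14+k) > 0.76 and solve: k > (0.76·14 − 6)/(1 − 0.76) = 19.333.
The smallest integer exceeding 19.333 is 20.

k = 20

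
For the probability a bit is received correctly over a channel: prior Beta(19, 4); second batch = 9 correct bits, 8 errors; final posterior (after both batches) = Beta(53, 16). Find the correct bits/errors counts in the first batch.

Because Beta–binomial updating is additive in the counts, the combined data contributed (α_post−α_prior, β_post−β_prior) successes and failures.
Total across both batches: 53−19=34 correct bits, 16−4=12 errors.
Subtract the second batch: 34−9=25 correct bits and 12−8=4 errors.

25 correct bits and 4 errors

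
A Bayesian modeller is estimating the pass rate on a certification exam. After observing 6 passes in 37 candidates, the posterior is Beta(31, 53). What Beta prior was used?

Under Beta–binomial conjugacy the posterior parameters are (α+s, β+f).
So α = 31 − 6 = 25 and β = 53 − 31 = 22.

Beta(25, 22)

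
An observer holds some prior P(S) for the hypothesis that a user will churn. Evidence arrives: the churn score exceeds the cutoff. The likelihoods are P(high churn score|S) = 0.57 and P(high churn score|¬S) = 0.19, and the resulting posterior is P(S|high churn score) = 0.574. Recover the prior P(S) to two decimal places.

In odds form, posterior odds = prior odds × likelihood ratio, so prior odds = posterior odds ÷ LR.
Posterior odds = 0.574/(1−0.574) = 1.3474. LR = 0.57/0.19 = 3.0000.
Prior odds = 1.3474/3.0000 = 0.4491, so P(S) = 0.4491/(1+0.4491) ≈ 0.31.

P(S) = 0.31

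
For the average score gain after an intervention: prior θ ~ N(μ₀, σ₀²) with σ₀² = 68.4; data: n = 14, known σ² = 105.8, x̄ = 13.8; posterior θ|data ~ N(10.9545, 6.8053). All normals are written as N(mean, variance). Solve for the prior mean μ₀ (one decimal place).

μ₀ = -14.8

The posterior mean is a precision-weighted average: μ_n = (τ₀μ₀ + τ_data·x̄)/(τ₀+τ_data), with τ₀=1/σ₀² and τ_data=n/σ².
Here τ₀ = 1/68.4 = 0.014620 and τ_data = 14/105.8 = 0.132325, so τ_n = 0.146945.
Rearranging for μ₀: μ₀ = (μ_n·τ_n − τ_data·x̄)/τ₀ = (10.9545·0.146945 − 0.132325·13.8) / 0.014620 = -0.216376/0.014620 ≈ -14.8.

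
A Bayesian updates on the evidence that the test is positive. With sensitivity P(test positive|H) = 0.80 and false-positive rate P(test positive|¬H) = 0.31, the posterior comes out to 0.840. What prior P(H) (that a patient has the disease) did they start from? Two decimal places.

P(H) = 0.67

In odds form, posterior odds = prior odds × likelihood ratio, so prior odds = posterior odds ÷ LR.
Posterior odds = 0.840/(1−0.840) = 5.2500. LR = 0.80/0.31 = 2.5806.
Prior odds = 5.2500/2.5806 = 2.0344, so P(H) = 2.0344/(1+2.0344) ≈ 0.67.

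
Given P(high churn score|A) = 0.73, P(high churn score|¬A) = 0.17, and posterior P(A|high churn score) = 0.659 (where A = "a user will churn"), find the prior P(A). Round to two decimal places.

P(A) = 0.31

In odds form, posterior odds = prior odds × likelihood ratio, so prior odds = posterior odds ÷ LR.
Posterior odds = 0.659/(1−0.659) = 1.9326. LR = 0.73/0.17 = 4.2941.
Prior odds = 1.9326/4.2941 = 0.4501, so P(A) = 0.4501/(1+0.4501) ≈ 0.31.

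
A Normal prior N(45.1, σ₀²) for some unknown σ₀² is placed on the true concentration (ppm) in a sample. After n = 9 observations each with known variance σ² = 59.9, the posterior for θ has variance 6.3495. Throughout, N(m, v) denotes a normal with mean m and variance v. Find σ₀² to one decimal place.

For the Normal–Normal model with known σ², precisions add: τ_n = τ₀ + n/σ².
So 1/σ₀² = 1/6.3495 − 9/59.9 = 0.157493 − 0.150250 = 0.007243.
Hence σ₀² = 1/0.007243 ≈ 138.1.

σ₀² = 138.1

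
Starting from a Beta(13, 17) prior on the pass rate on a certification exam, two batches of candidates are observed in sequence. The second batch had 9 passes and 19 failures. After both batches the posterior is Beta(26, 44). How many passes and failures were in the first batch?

4 passes and 8 failures

Sequential conjugate updates are equivalent to a single update on the pooled data, so total successes = posterior α − prior α and total failures = posterior β − prior β.
Total across both batches: 26−13=13 passes, 44−17=27 failures.
Subtract the second batch: 13−9=4 passes and 27−19=8 failures.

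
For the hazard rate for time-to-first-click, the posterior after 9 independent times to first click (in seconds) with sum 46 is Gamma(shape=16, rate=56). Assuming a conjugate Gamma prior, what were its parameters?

For an exponential likelihood with a Gamma(α, β) prior on the rate, n observations with total T give posterior Gamma(α+n, β+T).
So α = 16 − 9 = 7 and β = 56 − 46 = 10.

Gamma(shape=7, rate=10)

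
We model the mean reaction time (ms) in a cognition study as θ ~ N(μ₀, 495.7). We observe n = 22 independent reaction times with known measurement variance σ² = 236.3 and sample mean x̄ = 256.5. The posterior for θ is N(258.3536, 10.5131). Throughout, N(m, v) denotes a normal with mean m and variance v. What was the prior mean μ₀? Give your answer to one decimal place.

The posterior mean is a precision-weighted average: μ_n = (τ₀μ₀ + τ_data·x̄)/(τ₀+τ_data), with τ₀=1/σ₀² and τ_data=n/σ².
Here τ₀ = 1/495.7 = 0.002017 and τ_data = 22/236.3 = 0.093102, so τ_n = 0.095119.
Rearranging for μ₀: μ₀ = (μ_n·τ_n − τ_data·x̄)/τ₀ = (258.3536·0.095119 − 0.093102·256.5) / 0.002017 = 0.693673/0.002017 ≈ 343.9.

μ₀ = 343.9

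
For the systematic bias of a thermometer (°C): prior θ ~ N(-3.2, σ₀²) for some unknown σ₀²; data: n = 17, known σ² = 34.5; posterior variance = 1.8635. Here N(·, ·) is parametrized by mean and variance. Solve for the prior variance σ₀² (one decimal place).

σ₀² = 22.8

Posterior precision equals prior precision plus data precision: 1/σ_n² = 1/σ₀² + n/σ².
So 1/σ₀² = 1/1.8635 − 17/34.5 = 0.536625 − 0.492754 = 0.043871.
Hence σ₀² = 1/0.043871 ≈ 22.8.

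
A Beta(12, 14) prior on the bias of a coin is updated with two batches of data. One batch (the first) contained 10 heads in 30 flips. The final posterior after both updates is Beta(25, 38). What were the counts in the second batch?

Sequential conjugate updates are equivalent to a single update on the pooled data, so total successes = posterior α − prior α and total failures = posterior β − prior β.
Total across both batches: 25−12=13 heads, 38−14=24 tails.
Subtract the first batch: 13−10=3 heads and 24−20=4 tails.

3 heads and 4 tails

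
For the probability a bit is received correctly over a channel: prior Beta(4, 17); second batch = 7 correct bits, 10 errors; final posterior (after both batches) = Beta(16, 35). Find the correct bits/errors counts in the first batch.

5 correct bits and 8 errors

Because Beta–binomial updating is additive in the counts, the combined data contributed (α_post−α_prior, β_post−β_prior) successes and failures.
Total across both batches: 16−4=12 correct bits, 35−17=18 errors.
Subtract the second batch: 12−7=5 correct bits and 18−10=8 errors.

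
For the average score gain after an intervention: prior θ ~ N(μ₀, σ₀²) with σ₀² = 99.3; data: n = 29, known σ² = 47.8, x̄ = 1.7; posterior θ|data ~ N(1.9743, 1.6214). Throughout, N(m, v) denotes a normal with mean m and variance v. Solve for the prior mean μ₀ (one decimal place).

μ₀ = 18.5

The posterior mean is a precision-weighted average: μ_n = (τ₀μ₀ + τ_data·x̄)/(τ₀+τ_data), with τ₀=1/σ₀² and τ_data=n/σ².
Here τ₀ = 1/99.3 = 0.010070 and τ_data = 29/47.8 = 0.606695, so τ_n = 0.616765.
Rearranging for μ₀: μ₀ = (μ_n·τ_n − τ_data·x̄)/τ₀ = (1.9743·0.616765 − 0.606695·1.7) / 0.010070 = 0.186298/0.010070 ≈ 18.5.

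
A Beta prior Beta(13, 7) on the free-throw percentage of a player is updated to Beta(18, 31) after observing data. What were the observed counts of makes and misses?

Beta is conjugate to the binomial likelihood: posterior = Beta(a+s, b+f).
So s = 18 − 13 = 5 and f = 31 − 7 = 24.

5 makes and 24 misses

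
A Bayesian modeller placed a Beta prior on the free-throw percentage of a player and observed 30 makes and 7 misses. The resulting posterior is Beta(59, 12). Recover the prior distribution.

A Beta(α, β) prior with s successes and f failures in binomial data gives a Beta(α+s, β+f) posterior.
Subtract the data counts: 59−30=29, 12−7=5.

Beta(29, 5)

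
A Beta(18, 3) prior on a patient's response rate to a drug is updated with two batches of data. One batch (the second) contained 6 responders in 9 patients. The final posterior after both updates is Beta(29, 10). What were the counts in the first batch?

Sequential conjugate updates are equivalent to a single update on the pooled data, so total successes = posterior α − prior α and total failures = posterior β − prior β.
Total across both batches: 29−18=11 responders, 10−3=7 non-responders.
Subtract the second batch: 11−6=5 responders and 7−3=4 non-responders.

5 responders and 4 non-responders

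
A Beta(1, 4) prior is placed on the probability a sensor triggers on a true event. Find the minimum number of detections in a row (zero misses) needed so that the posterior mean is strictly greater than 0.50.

k = 4

After k detections and 0 misses the posterior is Beta(1+k, 4), with mean (1+k)/(1+4+k).
Set (1+k)/(5+k) > 0.50 and solve: k > (0.50·5 − 1)/(1 − 0.50) = 3.000.
The smallest integer exceeding 3.000 is 4, and checking k=4: (5)/(9) = 0.5556 > 0.50.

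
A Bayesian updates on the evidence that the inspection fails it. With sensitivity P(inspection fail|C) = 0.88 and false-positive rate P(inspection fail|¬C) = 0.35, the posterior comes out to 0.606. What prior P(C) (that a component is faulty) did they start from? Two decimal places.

In odds form, posterior odds = prior odds × likelihood ratio, so prior odds = posterior odds ÷ LR.
Posterior odds = 0.606/(1−0.606) = 1.5381. LR = 0.88/0.35 = 2.5143.
Prior odds = 1.5381/2.5143 = 0.6117, so P(C) = 0.6117/(1+0.6117) ≈ 0.38.

P(C) = 0.38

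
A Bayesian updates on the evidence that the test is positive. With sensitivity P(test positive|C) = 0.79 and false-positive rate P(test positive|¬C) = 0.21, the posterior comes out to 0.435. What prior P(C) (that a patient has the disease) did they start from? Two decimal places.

In odds form, posterior odds = prior odds × likelihood ratio, so prior odds = posterior odds ÷ LR.
Posterior odds = 0.435/(1−0.435) = 0.7699. LR = 0.79/0.21 = 3.7619.
Prior odds = 0.7699/3.7619 = 0.2047, so P(C) = 0.2047/(1+0.2047) ≈ 0.17.

P(C) = 0.17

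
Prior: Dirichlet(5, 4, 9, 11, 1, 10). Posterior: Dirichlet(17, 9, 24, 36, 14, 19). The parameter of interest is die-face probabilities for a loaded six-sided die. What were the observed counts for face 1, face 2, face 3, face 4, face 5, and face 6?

For a Dirichlet(α) prior with multinomial counts c, the posterior is Dirichlet(α + c) componentwise.
Counts are posterior − prior componentwise: 17−5=12, 9−4=5, 24−9=15, 36−11=25, 14−1=13, 19−10=9.

counts (12, 5, 15, 25, 13, 9)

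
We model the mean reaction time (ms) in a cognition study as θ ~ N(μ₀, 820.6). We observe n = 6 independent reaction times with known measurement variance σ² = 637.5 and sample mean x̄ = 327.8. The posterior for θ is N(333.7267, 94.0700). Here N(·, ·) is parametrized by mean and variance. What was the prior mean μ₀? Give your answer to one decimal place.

The posterior mean is a precision-weighted average: μ_n = (τ₀μ₀ + τ_data·x̄)/(τ₀+τ_data), with τ₀=1/σ₀² and τ_data=n/σ².
Here τ₀ = 1/820.6 = 0.001219 and τ_data = 6/637.5 = 0.009412, so τ_n = 0.010631.
Rearranging for μ₀: μ₀ = (μ_n·τ_n − τ_data·x̄)/τ₀ = (333.7267·0.010631 − 0.009412·327.8) / 0.001219 = 0.462595/0.001219 ≈ 379.5.

μ₀ = 379.5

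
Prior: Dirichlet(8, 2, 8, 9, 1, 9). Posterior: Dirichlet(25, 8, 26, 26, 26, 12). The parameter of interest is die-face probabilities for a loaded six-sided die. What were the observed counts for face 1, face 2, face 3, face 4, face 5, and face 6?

For a Dirichlet(α) prior with multinomial counts c, the posterior is Dirichlet(α + c) componentwise.
Counts are posterior − prior componentwise: 25−8=17, 8−2=6, 26−8=18, 26−9=17, 26−1=25, 12−9=3.

counts (17, 6, 18, 17, 25, 3)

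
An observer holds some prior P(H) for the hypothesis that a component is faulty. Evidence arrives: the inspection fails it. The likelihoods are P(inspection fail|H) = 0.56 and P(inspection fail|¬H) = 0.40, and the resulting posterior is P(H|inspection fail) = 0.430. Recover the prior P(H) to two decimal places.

P(H) = 0.35

Bayes' rule in odds form gives O(H|E) = O(H)·[P(E|H)/P(E|¬H)], hence O(H) = O(H|E)/LR.
Posterior odds = 0.430/(1−0.430) = 0.7544. LR = 0.56/0.40 = 1.4000.
Prior odds = 0.7544/1.4000 = 0.5389, so P(H) = 0.5389/(1+0.5389) ≈ 0.35.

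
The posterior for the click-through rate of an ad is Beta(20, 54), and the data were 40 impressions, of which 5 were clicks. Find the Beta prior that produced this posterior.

A Beta(α, β) prior with s successes and f failures in binomial data gives a Beta(α+s, β+f) posterior.
Subtract the data counts: 20−5=15, 54−35=19.

Beta(15, 19)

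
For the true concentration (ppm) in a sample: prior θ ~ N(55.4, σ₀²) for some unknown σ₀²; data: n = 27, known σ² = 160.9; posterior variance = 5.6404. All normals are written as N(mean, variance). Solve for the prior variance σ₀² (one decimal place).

σ₀² = 105.4

For the Normal–Normal model with known σ², precisions add: τ_n = τ₀ + n/σ².
So 1/σ₀² = 1/5.6404 − 27/160.9 = 0.177292 − 0.167806 = 0.009486.
Hence σ₀² = 1/0.009486 ≈ 105.4.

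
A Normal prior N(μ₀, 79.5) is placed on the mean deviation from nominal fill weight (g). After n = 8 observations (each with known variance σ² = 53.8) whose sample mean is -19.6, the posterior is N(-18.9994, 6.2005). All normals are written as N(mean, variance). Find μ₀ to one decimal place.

μ₀ = -11.9

With known observation variance, the Normal–Normal posterior has precision τ_n = τ₀ + n/σ² and mean μ_n = (τ₀μ₀ + (n/σ²)x̄)/τ_n.
Here τ₀ = 1/79.5 = 0.012579 and τ_data = 8/53.8 = 0.148699, so τ_n = 0.161278.
Rearranging for μ₀: μ₀ = (μ_n·τ_n − τ_data·x̄)/τ₀ = (-18.9994·0.161278 − 0.148699·-19.6) / 0.012579 = -0.149685/0.012579 ≈ -11.9.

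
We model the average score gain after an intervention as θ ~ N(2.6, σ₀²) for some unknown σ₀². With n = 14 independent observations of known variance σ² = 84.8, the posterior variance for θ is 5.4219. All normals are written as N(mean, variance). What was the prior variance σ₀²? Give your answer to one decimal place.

For the Normal–Normal model with known σ², precisions add: τ_n = τ₀ + n/σ².
So 1/σ₀² = 1/5.4219 − 14/84.8 = 0.184437 − 0.165094 = 0.019343.
Hence σ₀² = 1/0.019343 ≈ 51.7.

σ₀² = 51.7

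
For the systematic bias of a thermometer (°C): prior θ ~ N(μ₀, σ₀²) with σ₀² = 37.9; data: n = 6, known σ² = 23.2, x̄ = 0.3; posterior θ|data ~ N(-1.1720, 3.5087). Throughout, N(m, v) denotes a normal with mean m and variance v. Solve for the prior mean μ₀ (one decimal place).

With known observation variance, the Normal–Normal posterior has precision τ_n = τ₀ + n/σ² and mean μ_n = (τ₀μ₀ + (n/σ²)x̄)/τ_n.
Here τ₀ = 1/37.9 = 0.026385 and τ_data = 6/23.2 = 0.258621, so τ_n = 0.285006.
Rearranging for μ₀: μ₀ = (μ_n·τ_n − τ_data·x̄)/τ₀ = (-1.1720·0.285006 − 0.258621·0.3) / 0.026385 = -0.411613/0.026385 ≈ -15.6.

μ₀ = -15.6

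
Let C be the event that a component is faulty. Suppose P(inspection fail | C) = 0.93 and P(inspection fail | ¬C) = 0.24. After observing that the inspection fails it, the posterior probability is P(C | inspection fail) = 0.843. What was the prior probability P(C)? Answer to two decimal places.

Bayes' rule in odds form gives O(C|E) = O(C)·[P(E|C)/P(E|¬C)], hence O(C) = O(C|E)/LR.
Posterior odds = 0.843/(1−0.843) = 5.3694. LR = 0.93/0.24 = 3.8750.
Prior odds = 5.3694/3.8750 = 1.3857, so P(C) = 1.3857/(1+1.3857) ≈ 0.58.

P(C) = 0.58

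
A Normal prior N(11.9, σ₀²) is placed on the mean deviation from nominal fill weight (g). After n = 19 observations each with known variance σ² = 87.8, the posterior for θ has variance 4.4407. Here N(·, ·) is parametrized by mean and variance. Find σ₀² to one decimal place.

Posterior precision equals prior precision plus data precision: 1/σ_n² = 1/σ₀² + n/σ².
So 1/σ₀² = 1/4.4407 − 19/87.8 = 0.225190 − 0.216401 = 0.008789.
Hence σ₀² = 1/0.008789 ≈ 113.8.

σ₀² = 113.8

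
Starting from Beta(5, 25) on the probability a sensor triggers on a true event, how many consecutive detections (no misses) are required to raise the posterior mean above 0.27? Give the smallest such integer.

k = 5

After k detections and 0 misses the posterior is Beta(5+k, 25), with mean (5+k)/(5+25+k).
Set (5+k)/(30+k) > 0.27 and solve: k > (0.27·30 − 5)/(1 − 0.27) = 4.247.
The smallest integer exceeding 4.247 is 5.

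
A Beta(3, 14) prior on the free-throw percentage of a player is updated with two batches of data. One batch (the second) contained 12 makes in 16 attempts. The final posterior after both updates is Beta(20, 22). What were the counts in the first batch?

5 makes and 4 misses

Because Beta–binomial updating is additive in the counts, the combined data contributed (α_post−α_prior, β_post−β_prior) successes and failures.
Total across both batches: 20−3=17 makes, 22−14=8 misses.
Subtract the second batch: 17−12=5 makes and 8−4=4 misses.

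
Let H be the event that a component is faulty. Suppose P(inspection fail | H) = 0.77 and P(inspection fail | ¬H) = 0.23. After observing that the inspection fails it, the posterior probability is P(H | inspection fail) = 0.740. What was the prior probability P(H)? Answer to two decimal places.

P(H) = 0.46

Bayes' rule in odds form gives O(H|E) = O(H)·[P(E|H)/P(E|¬H)], hence O(H) = O(H|E)/LR.
Posterior odds = 0.740/(1−0.740) = 2.8462. LR = 0.77/0.23 = 3.3478.
Prior odds = 2.8462/3.3478 = 0.8502, so P(H) = 0.8502/(1+0.8502) ≈ 0.46.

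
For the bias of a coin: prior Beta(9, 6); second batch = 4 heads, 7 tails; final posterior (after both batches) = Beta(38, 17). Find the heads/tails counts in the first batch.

25 heads and 4 tails

Sequential conjugate updates are equivalent to a single update on the pooled data, so total successes = posterior α − prior α and total failures = posterior β − prior β.
Total across both batches: 38−9=29 heads, 17−6=11 tails.
Subtract the second batch: 29−4=25 heads and 11−7=4 tails.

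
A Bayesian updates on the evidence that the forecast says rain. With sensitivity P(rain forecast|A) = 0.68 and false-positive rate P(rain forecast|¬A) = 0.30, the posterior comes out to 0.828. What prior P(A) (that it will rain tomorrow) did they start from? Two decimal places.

Bayes' rule in odds form gives O(A|E) = O(A)·[P(E|A)/P(E|¬A)], hence O(A) = O(A|E)/LR.
Posterior odds = 0.828/(1−0.828) = 4.8140. LR = 0.68/0.30 = 2.2667.
Prior odds = 4.8140/2.2667 = 2.1238, so P(A) = 2.1238/(1+2.1238) ≈ 0.68.

P(A) = 0.68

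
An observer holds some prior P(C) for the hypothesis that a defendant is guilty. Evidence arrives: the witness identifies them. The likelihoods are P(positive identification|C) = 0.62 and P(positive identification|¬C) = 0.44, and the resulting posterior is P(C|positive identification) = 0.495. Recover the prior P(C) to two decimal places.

P(C) = 0.41

In odds form, posterior odds = prior odds × likelihood ratio, so prior odds = posterior odds ÷ LR.
Posterior odds = 0.495/(1−0.495) = 0.9802. LR = 0.62/0.44 = 1.4091.
Prior odds = 0.9802/1.4091 = 0.6956, so P(C) = 0.6956/(1+0.6956) ≈ 0.41.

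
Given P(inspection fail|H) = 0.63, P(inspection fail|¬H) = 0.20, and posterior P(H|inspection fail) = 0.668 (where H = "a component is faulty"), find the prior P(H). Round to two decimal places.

P(H) = 0.39

Bayes' rule in odds form gives O(H|E) = O(H)·[P(E|H)/P(E|¬H)], hence O(H) = O(H|E)/LR.
Posterior odds = 0.668/(1−0.668) = 2.0120. LR = 0.63/0.20 = 3.1500.
Prior odds = 2.0120/3.1500 = 0.6387, so P(H) = 0.6387/(1+0.6387) ≈ 0.39.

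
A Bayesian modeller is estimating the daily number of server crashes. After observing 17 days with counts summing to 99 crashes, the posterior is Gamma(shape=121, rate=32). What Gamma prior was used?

Gamma(shape=22, rate=15)

Gamma–Poisson conjugacy: posterior shape = α + Σxᵢ, posterior rate = β + n.
So α = 121 − 99 = 22 and β = 32 − 17 = 15.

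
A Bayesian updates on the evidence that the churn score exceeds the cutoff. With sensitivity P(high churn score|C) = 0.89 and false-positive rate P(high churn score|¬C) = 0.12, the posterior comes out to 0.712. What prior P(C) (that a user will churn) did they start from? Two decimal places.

Bayes' rule in odds form gives O(C|E) = O(C)·[P(E|C)/P(E|¬C)], hence O(C) = O(C|E)/LR.
Posterior odds = 0.712/(1−0.712) = 2.4722. LR = 0.89/0.12 = 7.4167.
Prior odds = 2.4722/7.4167 = 0.3333, so P(C) = 0.3333/(1+0.3333) ≈ 0.25.

P(C) = 0.25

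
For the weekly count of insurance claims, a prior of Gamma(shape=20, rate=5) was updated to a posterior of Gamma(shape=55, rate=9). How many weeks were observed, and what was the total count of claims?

n = 4 weeks with total 35 claims

A Gamma(α, β) prior (rate parametrization) on a Poisson rate with n observations summing to S gives posterior Gamma(α+S, β+n).
Matching: Σxᵢ = 55 − 20 = 35 and n = 9 − 5 = 4.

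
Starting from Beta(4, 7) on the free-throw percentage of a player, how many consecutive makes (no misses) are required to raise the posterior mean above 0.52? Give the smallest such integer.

After k makes and 0 misses the posterior is Beta(4+k, 7), with mean (4+k)/(4+7+k).
Set (4+k)/(11+k) > 0.52 and solve: k > (0.52·11 − 4)/(1 − 0.52) = 3.583.
The smallest integer exceeding 3.583 is 4, and checking k=4: (8)/(15) = 0.5333 > 0.52.

k = 4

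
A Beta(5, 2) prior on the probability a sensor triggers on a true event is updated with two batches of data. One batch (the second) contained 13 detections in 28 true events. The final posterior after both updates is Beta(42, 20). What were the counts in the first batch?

24 detections and 3 misses

Sequential conjugate updates are equivalent to a single update on the pooled data, so total successes = posterior α − prior α and total failures = posterior β − prior β.
Total across both batches: 42−5=37 detections, 20−2=18 misses.
Subtract the second batch: 37−13=24 detections and 18−15=3 misses.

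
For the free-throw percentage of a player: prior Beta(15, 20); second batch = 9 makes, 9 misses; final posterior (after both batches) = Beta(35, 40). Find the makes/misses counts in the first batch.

11 makes and 11 misses

Sequential conjugate updates are equivalent to a single update on the pooled data, so total successes = posterior α − prior α and total failures = posterior β − prior β.
Total across both batches: 35−15=20 makes, 40−20=20 misses.
Subtract the second batch: 20−9=11 makes and 20−9=11 misses.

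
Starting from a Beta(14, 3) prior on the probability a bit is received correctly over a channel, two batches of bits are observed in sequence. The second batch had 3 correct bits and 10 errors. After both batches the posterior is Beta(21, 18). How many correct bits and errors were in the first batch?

4 correct bits and 5 errors

Sequential conjugate updates are equivalent to a single update on the pooled data, so total successes = posterior α − prior α and total failures = posterior β − prior β.
Total across both batches: 21−14=7 correct bits, 18−3=15 errors.
Subtract the second batch: 7−3=4 correct bits and 15−10=5 errors.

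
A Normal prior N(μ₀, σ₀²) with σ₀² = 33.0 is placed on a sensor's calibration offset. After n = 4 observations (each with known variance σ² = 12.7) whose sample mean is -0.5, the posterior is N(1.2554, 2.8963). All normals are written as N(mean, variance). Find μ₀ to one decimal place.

The posterior mean is a precision-weighted average: μ_n = (τ₀μ₀ + τ_data·x̄)/(τ₀+τ_data), with τ₀=1/σ₀² and τ_data=n/σ².
Here τ₀ = 1/33.0 = 0.030303 and τ_data = 4/12.7 = 0.314961, so τ_n = 0.345264.
Rearranging for μ₀: μ₀ = (μ_n·τ_n − τ_data·x̄)/τ₀ = (1.2554·0.345264 − 0.314961·-0.5) / 0.030303 = 0.590925/0.030303 ≈ 19.5.

μ₀ = 19.5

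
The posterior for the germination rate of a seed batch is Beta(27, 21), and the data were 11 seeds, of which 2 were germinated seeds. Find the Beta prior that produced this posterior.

A Beta(α, β) prior with s successes and f failures in binomial data gives a Beta(α+s, β+f) posterior.
So α = 27 − 2 = 25 and β = 21 − 9 = 12.

Beta(25, 12)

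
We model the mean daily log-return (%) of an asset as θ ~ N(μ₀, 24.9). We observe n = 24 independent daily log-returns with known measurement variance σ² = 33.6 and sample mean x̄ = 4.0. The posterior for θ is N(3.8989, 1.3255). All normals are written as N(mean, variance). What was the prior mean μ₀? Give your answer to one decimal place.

μ₀ = 2.1

The posterior mean is a precision-weighted average: μ_n = (τ₀μ₀ + τ_data·x̄)/(τ₀+τ_data), with τ₀=1/σ₀² and τ_data=n/σ².
Here τ₀ = 1/24.9 = 0.040161 and τ_data = 24/33.6 = 0.714286, so τ_n = 0.754447.
Rearranging for μ₀: μ₀ = (μ_n·τ_n − τ_data·x̄)/τ₀ = (3.8989·0.754447 − 0.714286·4.0) / 0.040161 = 0.084369/0.040161 ≈ 2.1.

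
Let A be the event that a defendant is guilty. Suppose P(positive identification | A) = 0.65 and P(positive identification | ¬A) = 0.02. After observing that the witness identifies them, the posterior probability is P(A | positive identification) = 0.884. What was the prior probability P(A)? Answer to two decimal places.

P(A) = 0.19

In odds form, posterior odds = prior odds × likelihood ratio, so prior odds = posterior odds ÷ LR.
Posterior odds = 0.884/(1−0.884) = 7.6207. LR = 0.65/0.02 = 32.5000.
Prior odds = 7.6207/32.5000 = 0.2345, so P(A) = 0.2345/(1+0.2345) ≈ 0.19.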